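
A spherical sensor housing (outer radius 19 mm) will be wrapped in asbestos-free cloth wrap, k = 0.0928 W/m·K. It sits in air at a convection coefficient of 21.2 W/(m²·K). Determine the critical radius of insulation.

For a sphere r_cr = 2k/h = 2×0.0928/21.2
r_cr = 8.75 mm; since the bare radius (19 mm) is above r_cr, any added insulation will reduce heat loss.

r_cr ≈ 8.75 mm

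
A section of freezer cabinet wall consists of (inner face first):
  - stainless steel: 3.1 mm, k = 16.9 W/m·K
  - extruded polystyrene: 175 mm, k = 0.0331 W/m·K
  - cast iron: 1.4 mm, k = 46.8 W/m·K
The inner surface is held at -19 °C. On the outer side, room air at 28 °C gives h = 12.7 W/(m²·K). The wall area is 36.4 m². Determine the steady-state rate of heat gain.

Using the resistance-network approach (series):
R_stainless steel = L/(kA) = 0.0031/(16.9×36.4) = 5.039×10^-6 K/W
R_extruded polystyrene = L/(kA) = 0.175/(0.0331×36.4) = 0.1452 K/W
R_cast iron = L/(kA) = 0.0014/(46.8×36.4) = 8.218×10^-7 K/W
R_outer film = 1/(h_o·A) = 1/(12.7×36.4) = 0.002163 K/W
R_total = 0.1474 K/W
Q = ΔT / R_total = 47 / 0.1474

Q ≈ 319 W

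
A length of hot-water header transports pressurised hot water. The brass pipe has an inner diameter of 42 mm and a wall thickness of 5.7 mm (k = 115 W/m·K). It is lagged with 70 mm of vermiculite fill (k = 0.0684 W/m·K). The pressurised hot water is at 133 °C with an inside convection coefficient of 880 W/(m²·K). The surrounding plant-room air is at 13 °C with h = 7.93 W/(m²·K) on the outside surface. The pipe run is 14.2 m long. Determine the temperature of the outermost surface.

Per-layer cylindrical resistances, series-summed:
R_inner film = 1/(h_i·2πr₁L) = 1/(880×2π×0.021×14.2) = 6.065×10^-4 K/W
R_brass pipe wall = ln(26.7/21)/(2π×115×14.2) = 2.34×10^-5 K/W
R_vermiculite fill = ln(96.7/26.7)/(2π×0.0684×14.2) = 0.2109 K/W
R_outer film = 1/(h_o·2πr_oL) = 1/(7.93×2π×0.0967×14.2) = 0.01462 K/W
R_total = 0.2261 K/W
Q = ΔT/R_total = 120/0.2261
Q = 531 W
T_interface = T_inner − Q·ΣR(inner→interface) = 133 − 531×0.2115

T ≈ 20.8 °C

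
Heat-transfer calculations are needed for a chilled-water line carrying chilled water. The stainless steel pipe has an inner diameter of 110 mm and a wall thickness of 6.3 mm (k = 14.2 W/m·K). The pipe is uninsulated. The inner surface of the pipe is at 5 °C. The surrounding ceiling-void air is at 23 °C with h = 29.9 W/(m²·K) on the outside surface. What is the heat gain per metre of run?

Radial resistances (cylindrical: R_cond = ln(r_o/r_i)/(2πkL), R_conv = 1/(h·2πrL)):
R_stainless steel pipe wall = ln(61.3/55)/(2π×14.2×1) = 0.001215 K/W
R_outer film = 1/(h_o·2πr_oL) = 1/(29.9×2π×0.0613×1) = 0.08683 K/W
R_total = 0.08805 K/W
Q = ΔT/R_total = 18/0.08805

q′ ≈ 204 W/m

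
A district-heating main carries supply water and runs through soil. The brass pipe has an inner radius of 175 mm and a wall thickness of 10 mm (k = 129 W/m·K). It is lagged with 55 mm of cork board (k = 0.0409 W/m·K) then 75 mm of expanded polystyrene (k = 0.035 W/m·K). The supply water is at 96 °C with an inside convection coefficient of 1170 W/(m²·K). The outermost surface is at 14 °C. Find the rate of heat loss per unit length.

Radial resistances (cylindrical: R_cond = ln(r_o/r_i)/(2πkL), R_conv = 1/(h·2πrL)):
R_inner film = 1/(h_i·2πr₁L) = 1/(1170×2π×0.175×1) = 7.773×10^-4 K/W
R_brass pipe wall = ln(185/175)/(2π×129×1) = 6.856×10^-5 K/W
R_cork board = ln(240/185)/(2π×0.0409×1) = 1.013 K/W
R_expanded polystyrene = ln(315/240)/(2π×0.035×1) = 1.237 K/W
R_total = 2.25 K/W
Q = ΔT/R_total = 82/2.25

q′ ≈ 36.4 W/m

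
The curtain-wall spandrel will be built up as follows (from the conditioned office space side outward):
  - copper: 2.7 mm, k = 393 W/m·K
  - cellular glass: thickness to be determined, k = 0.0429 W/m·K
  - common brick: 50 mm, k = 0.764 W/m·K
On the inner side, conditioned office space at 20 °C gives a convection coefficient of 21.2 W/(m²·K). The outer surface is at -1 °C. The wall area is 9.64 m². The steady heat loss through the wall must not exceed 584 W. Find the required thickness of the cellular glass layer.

Model the wall as resistances in series:
R_inner film = 1/(h_i·A) = 1/(21.2×9.64) = 0.004893 K/W
R_copper = L/(kA) = 0.0027/(393×9.64) = 7.127×10^-7 K/W
R_common brick = L/(kA) = 0.05/(0.764×9.64) = 0.006789 K/W
Sum of the known resistances R_other = 0.01168 K/W
Required total resistance R_tot = ΔT/Q_allow = 21/584 = 0.03596 K/W
R_cellular glass = R_tot − R_other = 0.02428 K/W
L = R·k·A = 0.02428×0.0429×9.64

L ≈ 10 mm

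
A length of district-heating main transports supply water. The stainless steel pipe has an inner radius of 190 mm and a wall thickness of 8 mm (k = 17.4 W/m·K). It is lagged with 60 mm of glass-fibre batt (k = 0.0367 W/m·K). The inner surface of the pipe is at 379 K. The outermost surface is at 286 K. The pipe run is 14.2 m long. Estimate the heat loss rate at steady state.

Q ≈ 1150 W

Per-layer cylindrical resistances, series-summed:
R_stainless steel pipe wall = ln(198/190)/(2π×17.4×14.2) = 2.657×10^-5 K/W
R_glass-fibre batt = ln(258/198)/(2π×0.0367×14.2) = 0.08084 K/W
R_total = 0.08086 K/W
Q = ΔT/R_total = 93/0.08086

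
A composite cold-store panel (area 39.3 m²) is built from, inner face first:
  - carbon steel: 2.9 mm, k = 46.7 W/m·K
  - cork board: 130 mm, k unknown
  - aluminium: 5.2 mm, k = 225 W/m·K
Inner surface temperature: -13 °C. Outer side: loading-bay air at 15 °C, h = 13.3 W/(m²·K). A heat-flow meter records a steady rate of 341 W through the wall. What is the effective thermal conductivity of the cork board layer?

Thermal resistances in series:
R_carbon steel = L/(kA) = 0.0029/(46.7×39.3) = 1.58×10^-6 K/W
R_aluminium = L/(kA) = 0.0052/(225×39.3) = 5.881×10^-7 K/W
R_outer film = 1/(h_o·A) = 1/(13.3×39.3) = 0.001913 K/W
Sum of known resistances R_other = 0.001915 K/W
Total R = ΔT/Q = 28/341 = 0.08211 K/W
R_cork board = R_total − R_other = 0.0802 K/W
k = L/(R·A) = 0.13/(0.0802×39.3)

k ≈ 0.0412 W/(m·K)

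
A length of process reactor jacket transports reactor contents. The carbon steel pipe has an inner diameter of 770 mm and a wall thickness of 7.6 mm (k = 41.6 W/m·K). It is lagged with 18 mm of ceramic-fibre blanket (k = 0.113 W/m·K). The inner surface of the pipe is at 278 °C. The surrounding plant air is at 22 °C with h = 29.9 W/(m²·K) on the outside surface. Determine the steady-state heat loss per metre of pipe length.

For a radial system each layer contributes R = ln(r_out/r_in)/(2πkL); films add R = 1/(hA).
R_carbon steel pipe wall = ln(392.6/385)/(2π×41.6×1) = 7.479×10^-5 K/W
R_ceramic-fibre blanket = ln(410.6/392.6)/(2π×0.113×1) = 0.06314 K/W
R_outer film = 1/(h_o·2πr_oL) = 1/(29.9×2π×0.4106×1) = 0.01296 K/W
R_total = 0.07618 K/W
Q = ΔT/R_total = 256/0.07618

q′ ≈ 3360 W/m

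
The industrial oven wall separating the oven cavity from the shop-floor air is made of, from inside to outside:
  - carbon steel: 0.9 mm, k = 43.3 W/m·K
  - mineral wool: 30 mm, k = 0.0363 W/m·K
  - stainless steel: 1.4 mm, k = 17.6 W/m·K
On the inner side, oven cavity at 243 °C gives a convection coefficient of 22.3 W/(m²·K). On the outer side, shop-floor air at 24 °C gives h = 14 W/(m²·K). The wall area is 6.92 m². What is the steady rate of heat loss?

Q ≈ 1610 W

Series thermal resistances:
R_inner film = 1/(h_i·A) = 1/(22.3×6.92) = 0.00648 K/W
R_carbon steel = L/(kA) = 0.0009/(43.3×6.92) = 3.004×10^-6 K/W
R_mineral wool = L/(kA) = 0.03/(0.0363×6.92) = 0.1194 K/W
R_stainless steel = L/(kA) = 0.0014/(17.6×6.92) = 1.15×10^-5 K/W
R_outer film = 1/(h_o·A) = 1/(14×6.92) = 0.01032 K/W
R_total = 0.1362 K/W
Q = ΔT / R_total = 219 / 0.1362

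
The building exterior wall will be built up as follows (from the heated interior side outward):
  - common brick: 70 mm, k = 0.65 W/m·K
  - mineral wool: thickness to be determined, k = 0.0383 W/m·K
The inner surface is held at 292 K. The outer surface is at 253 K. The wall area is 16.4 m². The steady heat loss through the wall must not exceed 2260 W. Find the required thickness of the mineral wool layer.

L ≈ 6.71 mm

Model the wall as resistances in series:
R_common brick = L/(kA) = 0.07/(0.65×16.4) = 0.006567 K/W
Sum of the known resistances R_other = 0.006567 K/W
Required total resistance R_tot = ΔT/Q_allow = 39/2260 = 0.01726 K/W
R_mineral wool = R_tot − R_other = 0.01069 K/W
L = R·k·A = 0.01069×0.0383×16.4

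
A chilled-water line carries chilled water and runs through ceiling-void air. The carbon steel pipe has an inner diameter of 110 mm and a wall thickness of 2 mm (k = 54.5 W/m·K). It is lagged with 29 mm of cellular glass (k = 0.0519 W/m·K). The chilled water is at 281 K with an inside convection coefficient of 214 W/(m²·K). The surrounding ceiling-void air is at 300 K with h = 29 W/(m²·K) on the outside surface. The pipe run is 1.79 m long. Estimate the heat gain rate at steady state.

Q ≈ 25.4 W

Treating each annulus and film as a series resistance:
R_inner film = 1/(h_i·2πr₁L) = 1/(214×2π×0.055×1.79) = 0.007554 K/W
R_carbon steel pipe wall = ln(57/55)/(2π×54.5×1.79) = 5.827×10^-5 K/W
R_cellular glass = ln(86/57)/(2π×0.0519×1.79) = 0.7046 K/W
R_outer film = 1/(h_o·2πr_oL) = 1/(29×2π×0.086×1.79) = 0.03565 K/W
R_total = 0.7479 K/W
Q = ΔT/R_total = 19/0.7479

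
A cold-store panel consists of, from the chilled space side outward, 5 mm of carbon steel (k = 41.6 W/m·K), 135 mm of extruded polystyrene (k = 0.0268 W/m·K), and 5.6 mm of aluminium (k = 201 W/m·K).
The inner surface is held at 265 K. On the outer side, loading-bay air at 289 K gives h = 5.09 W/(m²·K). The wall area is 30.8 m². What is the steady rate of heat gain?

Q ≈ 141 W

Using the resistance-network approach (series):
R_carbon steel = L/(kA) = 0.005/(41.6×30.8) = 3.902×10^-6 K/W
R_extruded polystyrene = L/(kA) = 0.135/(0.0268×30.8) = 0.1635 K/W
R_aluminium = L/(kA) = 0.0056/(201×30.8) = 9.046×10^-7 K/W
R_outer film = 1/(h_o·A) = 1/(5.09×30.8) = 0.006379 K/W
R_total = 0.1699 K/W
Q = ΔT / R_total = 24 / 0.1699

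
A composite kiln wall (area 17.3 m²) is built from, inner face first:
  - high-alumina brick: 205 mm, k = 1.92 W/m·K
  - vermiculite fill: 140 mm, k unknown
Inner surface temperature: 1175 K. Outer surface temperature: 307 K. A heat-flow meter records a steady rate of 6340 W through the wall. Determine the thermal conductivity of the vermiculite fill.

k ≈ 0.0619 W/(m·K)

Model the wall as resistances in series:
R_high-alumina brick = L/(kA) = 0.205/(1.92×17.3) = 0.006172 K/W
Sum of known resistances R_other = 0.006172 K/W
Total R = ΔT/Q = 868/6340 = 0.1369 K/W
R_vermiculite fill = R_total − R_other = 0.1307 K/W
k = L/(R·A) = 0.14/(0.1307×17.3)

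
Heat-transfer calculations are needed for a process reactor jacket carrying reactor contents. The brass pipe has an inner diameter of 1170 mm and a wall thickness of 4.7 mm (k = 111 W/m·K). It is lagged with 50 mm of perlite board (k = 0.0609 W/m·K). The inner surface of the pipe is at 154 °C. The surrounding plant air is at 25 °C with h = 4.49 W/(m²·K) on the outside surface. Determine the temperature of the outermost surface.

T ≈ 51.7 °C

Radial resistances (cylindrical: R_cond = ln(r_o/r_i)/(2πkL), R_conv = 1/(h·2πrL)):
R_brass pipe wall = ln(589.7/585)/(2π×111×1) = 1.147×10^-5 K/W
R_perlite board = ln(639.7/589.7)/(2π×0.0609×1) = 0.2127 K/W
R_outer film = 1/(h_o·2πr_oL) = 1/(4.49×2π×0.6397×1) = 0.05541 K/W
R_total = 0.2681 K/W
Q = ΔT/R_total = 129/0.2681
Q = 481 W/m
T_interface = T_inner − Q·ΣR(inner→interface) = 154 − 481×0.2127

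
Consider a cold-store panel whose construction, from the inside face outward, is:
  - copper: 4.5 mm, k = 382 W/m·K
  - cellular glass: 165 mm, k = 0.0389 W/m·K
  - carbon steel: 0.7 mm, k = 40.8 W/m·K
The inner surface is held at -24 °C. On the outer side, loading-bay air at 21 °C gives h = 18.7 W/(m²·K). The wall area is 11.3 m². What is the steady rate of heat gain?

Using the resistance-network approach (series):
R_copper = L/(kA) = 0.0045/(382×11.3) = 1.042×10^-6 K/W
R_cellular glass = L/(kA) = 0.165/(0.0389×11.3) = 0.3754 K/W
R_carbon steel = L/(kA) = 0.0007/(40.8×11.3) = 1.518×10^-6 K/W
R_outer film = 1/(h_o·A) = 1/(18.7×11.3) = 0.004732 K/W
R_total = 0.3801 K/W
Q = ΔT / R_total = 45 / 0.3801

Q ≈ 118 W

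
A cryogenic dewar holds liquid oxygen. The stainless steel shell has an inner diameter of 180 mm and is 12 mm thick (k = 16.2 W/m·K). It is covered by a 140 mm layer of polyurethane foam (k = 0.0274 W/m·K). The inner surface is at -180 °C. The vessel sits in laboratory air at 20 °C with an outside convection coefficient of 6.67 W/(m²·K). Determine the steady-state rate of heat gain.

Spherical conduction: R = (1/r_in − 1/r_out)/(4πk) per layer; series-sum.
R_stainless steel shell = (1/0.09 − 1/0.102)/(4π×16.2) = 0.006421 K/W
R_polyurethane foam = (1/0.102 − 1/0.242)/(4π×0.0274) = 16.47 K/W
R_outer film = 1/(h·4πr_o²) = 1/(6.67×4π×0.242²) = 0.2037 K/W
R_total = 16.68 K/W
Q = ΔT/R_total = 200/16.68

Q ≈ 12 W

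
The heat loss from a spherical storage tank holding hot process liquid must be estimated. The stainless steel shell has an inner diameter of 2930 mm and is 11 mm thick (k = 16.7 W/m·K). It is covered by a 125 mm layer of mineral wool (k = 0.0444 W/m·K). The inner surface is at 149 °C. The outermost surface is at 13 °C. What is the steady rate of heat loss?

Each spherical layer contributes R = (1/r_i − 1/r_o)/(4πk):
R_stainless steel shell = (1/1.465 − 1/1.476)/(4π×16.7) = 2.424×10^-5 K/W
R_mineral wool = (1/1.476 − 1/1.601)/(4π×0.0444) = 0.09481 K/W
R_total = 0.09483 K/W
Q = ΔT/R_total = 136/0.09483

Q ≈ 1430 W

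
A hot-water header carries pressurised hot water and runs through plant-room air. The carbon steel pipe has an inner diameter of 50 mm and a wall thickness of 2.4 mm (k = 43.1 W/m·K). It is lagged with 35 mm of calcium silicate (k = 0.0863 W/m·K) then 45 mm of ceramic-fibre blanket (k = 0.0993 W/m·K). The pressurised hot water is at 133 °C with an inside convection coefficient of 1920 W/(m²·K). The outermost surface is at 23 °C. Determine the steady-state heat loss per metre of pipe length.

Radial resistances (cylindrical: R_cond = ln(r_o/r_i)/(2πkL), R_conv = 1/(h·2πrL)):
R_inner film = 1/(h_i·2πr₁L) = 1/(1920×2π×0.025×1) = 0.003316 K/W
R_carbon steel pipe wall = ln(27.4/25)/(2π×43.1×1) = 3.385×10^-4 K/W
R_calcium silicate = ln(62.4/27.4)/(2π×0.0863×1) = 1.518 K/W
R_ceramic-fibre blanket = ln(107.4/62.4)/(2π×0.0993×1) = 0.8703 K/W
R_total = 2.392 K/W
Q = ΔT/R_total = 110/2.392

q′ ≈ 46 W/m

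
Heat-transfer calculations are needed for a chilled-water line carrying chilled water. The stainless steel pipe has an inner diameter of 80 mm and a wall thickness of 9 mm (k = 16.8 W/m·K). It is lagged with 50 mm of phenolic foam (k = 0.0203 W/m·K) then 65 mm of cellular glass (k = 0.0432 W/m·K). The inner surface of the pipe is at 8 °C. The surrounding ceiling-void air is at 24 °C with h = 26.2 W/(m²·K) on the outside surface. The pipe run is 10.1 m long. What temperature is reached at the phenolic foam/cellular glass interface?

For a radial system each layer contributes R = ln(r_out/r_in)/(2πkL); films add R = 1/(hA).
R_stainless steel pipe wall = ln(49/40)/(2π×16.8×10.1) = 1.904×10^-4 K/W
R_phenolic foam = ln(99/49)/(2π×0.0203×10.1) = 0.5459 K/W
R_cellular glass = ln(164/99)/(2π×0.0432×10.1) = 0.1841 K/W
R_outer film = 1/(h_o·2πr_oL) = 1/(26.2×2π×0.164×10.1) = 0.003667 K/W
R_total = 0.7339 K/W
Q = ΔT/R_total = 16/0.7339
Q = 21.8 W
T_interface = T_inner + Q·ΣR(inner→interface) = 8 + 21.8×0.5461

T ≈ 19.9 °C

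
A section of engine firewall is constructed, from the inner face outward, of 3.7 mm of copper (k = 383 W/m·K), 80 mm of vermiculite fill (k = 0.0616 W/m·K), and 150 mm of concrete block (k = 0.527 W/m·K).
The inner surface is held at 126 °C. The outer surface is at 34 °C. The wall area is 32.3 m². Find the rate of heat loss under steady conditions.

Series thermal resistances:
R_copper = L/(kA) = 0.0037/(383×32.3) = 2.991×10^-7 K/W
R_vermiculite fill = L/(kA) = 0.08/(0.0616×32.3) = 0.04021 K/W
R_concrete block = L/(kA) = 0.15/(0.527×32.3) = 0.008812 K/W
R_total = 0.04902 K/W
Q = ΔT / R_total = 92 / 0.04902

Q ≈ 1880 W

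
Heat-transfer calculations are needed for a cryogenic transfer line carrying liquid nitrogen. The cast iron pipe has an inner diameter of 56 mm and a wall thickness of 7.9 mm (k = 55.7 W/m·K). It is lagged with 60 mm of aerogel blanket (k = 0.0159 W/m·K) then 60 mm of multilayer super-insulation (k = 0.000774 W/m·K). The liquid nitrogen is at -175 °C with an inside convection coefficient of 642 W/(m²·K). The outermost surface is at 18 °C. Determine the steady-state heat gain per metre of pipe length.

Per-layer cylindrical resistances, series-summed:
R_inner film = 1/(h_i·2πr₁L) = 1/(642×2π×0.028×1) = 0.008854 K/W
R_cast iron pipe wall = ln(35.9/28)/(2π×55.7×1) = 7.101×10^-4 K/W
R_aerogel blanket = ln(95.9/35.9)/(2π×0.0159×1) = 9.835 K/W
R_multilayer super-insulation = ln(155.9/95.9)/(2π×0.000774×1) = 99.92 K/W
R_total = 109.8 K/W
Q = ΔT/R_total = 193/109.8

q′ ≈ 1.76 W/m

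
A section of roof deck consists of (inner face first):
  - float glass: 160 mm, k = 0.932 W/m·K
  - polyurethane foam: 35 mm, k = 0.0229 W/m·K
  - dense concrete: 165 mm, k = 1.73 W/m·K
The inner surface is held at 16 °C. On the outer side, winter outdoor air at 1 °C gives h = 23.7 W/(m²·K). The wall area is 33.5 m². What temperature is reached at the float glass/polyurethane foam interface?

T ≈ 14.6 °C

Treating each layer as a thermal resistance in series:
R_float glass = L/(kA) = 0.16/(0.932×33.5) = 0.005125 K/W
R_polyurethane foam = L/(kA) = 0.035/(0.0229×33.5) = 0.04562 K/W
R_dense concrete = L/(kA) = 0.165/(1.73×33.5) = 0.002847 K/W
R_outer film = 1/(h_o·A) = 1/(23.7×33.5) = 0.00126 K/W
R_total = 0.05485 K/W;  Q = ΔT/R_total = 15/0.05485 = 273.5 W
T_interface = T_inner − Q·ΣR(inner→interface) = 16 − 273×0.005125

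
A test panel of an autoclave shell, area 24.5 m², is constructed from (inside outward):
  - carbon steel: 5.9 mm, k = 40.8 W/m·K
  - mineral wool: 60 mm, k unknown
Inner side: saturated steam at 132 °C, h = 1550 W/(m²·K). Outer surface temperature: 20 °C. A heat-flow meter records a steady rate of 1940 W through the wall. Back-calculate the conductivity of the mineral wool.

Using the resistance-network approach (series):
R_inner film = 1/(h_i·A) = 1/(1550×24.5) = 2.633×10^-5 K/W
R_carbon steel = L/(kA) = 0.0059/(40.8×24.5) = 5.902×10^-6 K/W
Sum of known resistances R_other = 3.224×10^-5 K/W
Total R = ΔT/Q = 112/1940 = 0.05773 K/W
R_mineral wool = R_total − R_other = 0.0577 K/W
k = L/(R·A) = 0.06/(0.0577×24.5)

k ≈ 0.0424 W/(m·K)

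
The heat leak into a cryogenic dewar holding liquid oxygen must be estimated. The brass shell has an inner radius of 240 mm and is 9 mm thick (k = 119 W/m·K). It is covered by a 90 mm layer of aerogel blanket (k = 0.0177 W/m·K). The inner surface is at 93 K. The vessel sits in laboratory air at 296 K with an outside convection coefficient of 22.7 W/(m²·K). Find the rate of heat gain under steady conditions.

Q ≈ 42.1 W

Radial (spherical) resistances in series:
R_brass shell = (1/0.24 − 1/0.249)/(4π×119) = 1.007×10^-4 K/W
R_aerogel blanket = (1/0.249 − 1/0.339)/(4π×0.0177) = 4.794 K/W
R_outer film = 1/(h·4πr_o²) = 1/(22.7×4π×0.339²) = 0.0305 K/W
R_total = 4.824 K/W
Q = ΔT/R_total = 203/4.824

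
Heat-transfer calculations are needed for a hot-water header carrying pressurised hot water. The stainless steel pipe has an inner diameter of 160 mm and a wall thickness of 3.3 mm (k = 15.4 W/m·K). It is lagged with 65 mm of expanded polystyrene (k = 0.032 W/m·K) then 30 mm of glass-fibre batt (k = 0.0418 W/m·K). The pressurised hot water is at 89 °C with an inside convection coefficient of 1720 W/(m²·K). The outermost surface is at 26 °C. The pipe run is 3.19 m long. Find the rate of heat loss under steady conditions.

Q ≈ 56.3 W

For a radial system each layer contributes R = ln(r_out/r_in)/(2πkL); films add R = 1/(hA).
R_inner film = 1/(h_i·2πr₁L) = 1/(1720×2π×0.08×3.19) = 3.626×10^-4 K/W
R_stainless steel pipe wall = ln(83.3/80)/(2π×15.4×3.19) = 1.31×10^-4 K/W
R_expanded polystyrene = ln(148.3/83.3)/(2π×0.032×3.19) = 0.8993 K/W
R_glass-fibre batt = ln(178.3/148.3)/(2π×0.0418×3.19) = 0.2199 K/W
R_total = 1.12 K/W
Q = ΔT/R_total = 63/1.12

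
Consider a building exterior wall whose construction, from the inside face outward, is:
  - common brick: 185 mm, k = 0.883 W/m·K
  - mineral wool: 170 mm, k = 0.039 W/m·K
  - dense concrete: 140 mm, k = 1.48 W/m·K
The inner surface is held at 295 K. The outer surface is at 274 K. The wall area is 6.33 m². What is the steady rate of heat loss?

Q ≈ 28.5 W

Thermal resistances in series:
R_common brick = L/(kA) = 0.185/(0.883×6.33) = 0.0331 K/W
R_mineral wool = L/(kA) = 0.17/(0.039×6.33) = 0.6886 K/W
R_dense concrete = L/(kA) = 0.14/(1.48×6.33) = 0.01494 K/W
R_total = 0.7367 K/W
Q = ΔT / R_total = 21 / 0.7367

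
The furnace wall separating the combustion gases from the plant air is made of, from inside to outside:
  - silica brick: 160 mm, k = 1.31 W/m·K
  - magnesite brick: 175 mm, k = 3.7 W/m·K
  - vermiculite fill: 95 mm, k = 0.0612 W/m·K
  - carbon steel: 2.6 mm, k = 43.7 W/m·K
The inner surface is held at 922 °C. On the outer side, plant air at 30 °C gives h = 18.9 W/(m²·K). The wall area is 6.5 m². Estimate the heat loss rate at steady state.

Q ≈ 3270 W

Model the wall as resistances in series:
R_silica brick = L/(kA) = 0.16/(1.31×6.5) = 0.01879 K/W
R_magnesite brick = L/(kA) = 0.175/(3.7×6.5) = 0.007277 K/W
R_vermiculite fill = L/(kA) = 0.095/(0.0612×6.5) = 0.2388 K/W
R_carbon steel = L/(kA) = 0.0026/(43.7×6.5) = 9.153×10^-6 K/W
R_outer film = 1/(h_o·A) = 1/(18.9×6.5) = 0.00814 K/W
R_total = 0.273 K/W
Q = ΔT / R_total = 892 / 0.273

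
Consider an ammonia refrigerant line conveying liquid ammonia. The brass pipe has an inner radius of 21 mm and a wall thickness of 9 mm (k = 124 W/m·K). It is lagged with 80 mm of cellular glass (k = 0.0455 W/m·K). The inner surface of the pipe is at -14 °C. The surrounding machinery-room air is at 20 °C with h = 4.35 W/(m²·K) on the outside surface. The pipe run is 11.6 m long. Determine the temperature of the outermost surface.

T ≈ 17.7 °C

For a radial system each layer contributes R = ln(r_out/r_in)/(2πkL); films add R = 1/(hA).
R_brass pipe wall = ln(30/21)/(2π×124×11.6) = 3.947×10^-5 K/W
R_cellular glass = ln(110/30)/(2π×0.0455×11.6) = 0.3918 K/W
R_outer film = 1/(h_o·2πr_oL) = 1/(4.35×2π×0.11×11.6) = 0.02867 K/W
R_total = 0.4205 K/W
Q = ΔT/R_total = 34/0.4205
Q = 80.9 W
T_interface = T_inner + Q·ΣR(inner→interface) = -14 + 80.9×0.3918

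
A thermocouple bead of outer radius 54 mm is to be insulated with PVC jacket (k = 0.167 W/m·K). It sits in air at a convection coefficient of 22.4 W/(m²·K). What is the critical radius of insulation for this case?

r_cr ≈ 14.9 mm

For a sphere r_cr = 2k/h = 2×0.167/22.4
r_cr = 14.9 mm; since the bare radius (54 mm) is above r_cr, any added insulation will reduce heat loss.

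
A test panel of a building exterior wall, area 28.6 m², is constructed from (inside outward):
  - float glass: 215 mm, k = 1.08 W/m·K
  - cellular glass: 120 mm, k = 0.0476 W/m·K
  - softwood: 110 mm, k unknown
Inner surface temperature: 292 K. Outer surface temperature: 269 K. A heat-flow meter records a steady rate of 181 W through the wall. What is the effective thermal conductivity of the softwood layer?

Treating each layer as a thermal resistance in series:
R_float glass = L/(kA) = 0.215/(1.08×28.6) = 0.006961 K/W
R_cellular glass = L/(kA) = 0.12/(0.0476×28.6) = 0.08815 K/W
Sum of known resistances R_other = 0.09511 K/W
Total R = ΔT/Q = 23/181 = 0.1271 K/W
R_softwood = R_total − R_other = 0.03196 K/W
k = L/(R·A) = 0.11/(0.03196×28.6)

k ≈ 0.12 W/(m·K)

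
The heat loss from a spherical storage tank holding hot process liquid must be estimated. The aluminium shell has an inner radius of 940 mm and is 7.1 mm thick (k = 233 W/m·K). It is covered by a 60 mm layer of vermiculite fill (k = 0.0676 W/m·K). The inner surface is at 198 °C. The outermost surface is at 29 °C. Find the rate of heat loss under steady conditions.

Spherical conduction: R = (1/r_in − 1/r_out)/(4πk) per layer; series-sum.
R_aluminium shell = (1/0.94 − 1/0.9471)/(4π×233) = 2.724×10^-6 K/W
R_vermiculite fill = (1/0.9471 − 1/1.0071)/(4π×0.0676) = 0.07405 K/W
R_total = 0.07405 K/W
Q = ΔT/R_total = 169/0.07405

Q ≈ 2280 W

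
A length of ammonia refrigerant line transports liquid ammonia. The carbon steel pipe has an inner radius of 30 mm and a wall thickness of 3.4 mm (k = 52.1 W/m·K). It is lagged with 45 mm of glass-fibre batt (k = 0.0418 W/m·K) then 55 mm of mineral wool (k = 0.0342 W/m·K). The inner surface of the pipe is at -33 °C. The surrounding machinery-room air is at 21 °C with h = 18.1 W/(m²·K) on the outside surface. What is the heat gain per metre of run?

q′ ≈ 9.33 W/m

Treating each annulus and film as a series resistance:
R_carbon steel pipe wall = ln(33.4/30)/(2π×52.1×1) = 3.28×10^-4 K/W
R_glass-fibre batt = ln(78.4/33.4)/(2π×0.0418×1) = 3.249 K/W
R_mineral wool = ln(133.4/78.4)/(2π×0.0342×1) = 2.474 K/W
R_outer film = 1/(h_o·2πr_oL) = 1/(18.1×2π×0.1334×1) = 0.06592 K/W
R_total = 5.789 K/W
Q = ΔT/R_total = 54/5.789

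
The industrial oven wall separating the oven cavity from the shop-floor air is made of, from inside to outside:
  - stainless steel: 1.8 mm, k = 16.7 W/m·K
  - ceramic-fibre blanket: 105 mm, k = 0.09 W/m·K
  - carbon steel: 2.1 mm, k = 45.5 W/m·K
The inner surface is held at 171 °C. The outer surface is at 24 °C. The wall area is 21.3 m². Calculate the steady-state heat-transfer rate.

Q ≈ 2680 W

Series thermal resistances:
R_stainless steel = L/(kA) = 0.0018/(16.7×21.3) = 5.06×10^-6 K/W
R_ceramic-fibre blanket = L/(kA) = 0.105/(0.09×21.3) = 0.05477 K/W
R_carbon steel = L/(kA) = 0.0021/(45.5×21.3) = 2.167×10^-6 K/W
R_total = 0.05478 K/W
Q = ΔT / R_total = 147 / 0.05478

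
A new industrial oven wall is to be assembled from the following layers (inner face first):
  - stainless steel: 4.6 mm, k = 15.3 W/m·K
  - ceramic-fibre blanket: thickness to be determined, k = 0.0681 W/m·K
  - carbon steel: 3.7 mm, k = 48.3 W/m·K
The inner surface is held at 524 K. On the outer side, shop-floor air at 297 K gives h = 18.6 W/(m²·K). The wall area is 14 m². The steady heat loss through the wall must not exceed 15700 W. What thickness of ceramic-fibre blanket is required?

L ≈ 10.1 mm

Series thermal resistances:
R_stainless steel = L/(kA) = 0.0046/(15.3×14) = 2.148×10^-5 K/W
R_carbon steel = L/(kA) = 0.0037/(48.3×14) = 5.472×10^-6 K/W
R_outer film = 1/(h_o·A) = 1/(18.6×14) = 0.00384 K/W
Sum of the known resistances R_other = 0.003867 K/W
Required total resistance R_tot = ΔT/Q_allow = 227/15700 = 0.01446 K/W
R_ceramic-fibre blanket = R_tot − R_other = 0.01059 K/W
L = R·k·A = 0.01059×0.0681×14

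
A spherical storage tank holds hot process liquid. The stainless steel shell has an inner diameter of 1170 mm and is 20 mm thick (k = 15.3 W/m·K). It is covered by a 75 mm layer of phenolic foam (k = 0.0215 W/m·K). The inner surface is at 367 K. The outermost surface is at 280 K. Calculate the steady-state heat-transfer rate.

Q ≈ 129 W

Radial (spherical) resistances in series:
R_stainless steel shell = (1/0.585 − 1/0.605)/(4π×15.3) = 2.939×10^-4 K/W
R_phenolic foam = (1/0.605 − 1/0.68)/(4π×0.0215) = 0.6748 K/W
R_total = 0.6751 K/W
Q = ΔT/R_total = 87/0.6751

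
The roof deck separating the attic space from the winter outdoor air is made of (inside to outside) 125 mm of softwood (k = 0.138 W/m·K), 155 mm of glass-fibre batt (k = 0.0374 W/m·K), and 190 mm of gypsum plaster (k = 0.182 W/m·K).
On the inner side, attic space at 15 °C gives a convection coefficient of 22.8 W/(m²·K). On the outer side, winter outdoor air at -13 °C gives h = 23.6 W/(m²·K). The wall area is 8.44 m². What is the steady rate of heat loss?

Q ≈ 38.2 W

Series thermal resistances:
R_inner film = 1/(h_i·A) = 1/(22.8×8.44) = 0.005197 K/W
R_softwood = L/(kA) = 0.125/(0.138×8.44) = 0.1073 K/W
R_glass-fibre batt = L/(kA) = 0.155/(0.0374×8.44) = 0.491 K/W
R_gypsum plaster = L/(kA) = 0.19/(0.182×8.44) = 0.1237 K/W
R_outer film = 1/(h_o·A) = 1/(23.6×8.44) = 0.00502 K/W
R_total = 0.7323 K/W
Q = ΔT / R_total = 28 / 0.7323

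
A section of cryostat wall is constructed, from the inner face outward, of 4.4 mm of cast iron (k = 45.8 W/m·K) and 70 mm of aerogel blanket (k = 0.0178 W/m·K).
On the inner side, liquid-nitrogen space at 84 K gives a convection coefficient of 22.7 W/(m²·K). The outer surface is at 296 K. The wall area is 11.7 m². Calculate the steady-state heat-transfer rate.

Thermal resistances in series:
R_inner film = 1/(h_i·A) = 1/(22.7×11.7) = 0.003765 K/W
R_cast iron = L/(kA) = 0.0044/(45.8×11.7) = 8.211×10^-6 K/W
R_aerogel blanket = L/(kA) = 0.07/(0.0178×11.7) = 0.3361 K/W
R_total = 0.3399 K/W
Q = ΔT / R_total = 212 / 0.3399

Q ≈ 624 W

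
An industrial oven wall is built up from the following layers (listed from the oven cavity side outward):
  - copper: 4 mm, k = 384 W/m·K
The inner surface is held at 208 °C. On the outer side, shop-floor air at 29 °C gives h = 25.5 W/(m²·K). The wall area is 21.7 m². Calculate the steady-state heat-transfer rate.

Q ≈ 99000 W

Thermal resistances in series:
R_copper = L/(kA) = 0.004/(384×21.7) = 4.8×10^-7 K/W
R_outer film = 1/(h_o·A) = 1/(25.5×21.7) = 0.001807 K/W
R_total = 0.001808 K/W
Q = ΔT / R_total = 179 / 0.001808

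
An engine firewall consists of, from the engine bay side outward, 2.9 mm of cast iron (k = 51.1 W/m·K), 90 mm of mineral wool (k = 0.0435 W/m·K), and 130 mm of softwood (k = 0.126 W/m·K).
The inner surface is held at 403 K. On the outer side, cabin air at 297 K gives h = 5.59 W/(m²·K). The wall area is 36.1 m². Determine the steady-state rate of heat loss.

Using the resistance-network approach (series):
R_cast iron = L/(kA) = 0.0029/(51.1×36.1) = 1.572×10^-6 K/W
R_mineral wool = L/(kA) = 0.09/(0.0435×36.1) = 0.05731 K/W
R_softwood = L/(kA) = 0.13/(0.126×36.1) = 0.02858 K/W
R_outer film = 1/(h_o·A) = 1/(5.59×36.1) = 0.004955 K/W
R_total = 0.09085 K/W
Q = ΔT / R_total = 106 / 0.09085

Q ≈ 1170 W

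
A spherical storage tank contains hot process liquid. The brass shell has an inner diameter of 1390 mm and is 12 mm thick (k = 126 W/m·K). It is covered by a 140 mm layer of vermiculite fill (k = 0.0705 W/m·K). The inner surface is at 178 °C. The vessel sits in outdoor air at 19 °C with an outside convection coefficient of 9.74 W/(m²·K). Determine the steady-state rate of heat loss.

For a spherical shell R = (1/r₁ − 1/r₂)/(4πk); film R = 1/(h·4πr²). In series:
R_brass shell = (1/0.695 − 1/0.707)/(4π×126) = 1.542×10^-5 K/W
R_vermiculite fill = (1/0.707 − 1/0.847)/(4π×0.0705) = 0.2639 K/W
R_outer film = 1/(h·4πr_o²) = 1/(9.74×4π×0.847²) = 0.01139 K/W
R_total = 0.2753 K/W
Q = ΔT/R_total = 159/0.2753

Q ≈ 578 W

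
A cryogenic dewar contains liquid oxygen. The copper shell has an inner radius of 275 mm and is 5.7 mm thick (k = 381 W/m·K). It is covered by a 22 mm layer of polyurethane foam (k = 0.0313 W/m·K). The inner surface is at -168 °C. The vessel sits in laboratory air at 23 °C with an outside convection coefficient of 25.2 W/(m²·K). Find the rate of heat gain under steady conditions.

Q ≈ 276 W

For a spherical shell R = (1/r₁ − 1/r₂)/(4πk); film R = 1/(h·4πr²). In series:
R_copper shell = (1/0.275 − 1/0.2807)/(4π×381) = 1.542×10^-5 K/W
R_polyurethane foam = (1/0.2807 − 1/0.3027)/(4π×0.0313) = 0.6583 K/W
R_outer film = 1/(h·4πr_o²) = 1/(25.2×4π×0.3027²) = 0.03446 K/W
R_total = 0.6928 K/W
Q = ΔT/R_total = 191/0.6928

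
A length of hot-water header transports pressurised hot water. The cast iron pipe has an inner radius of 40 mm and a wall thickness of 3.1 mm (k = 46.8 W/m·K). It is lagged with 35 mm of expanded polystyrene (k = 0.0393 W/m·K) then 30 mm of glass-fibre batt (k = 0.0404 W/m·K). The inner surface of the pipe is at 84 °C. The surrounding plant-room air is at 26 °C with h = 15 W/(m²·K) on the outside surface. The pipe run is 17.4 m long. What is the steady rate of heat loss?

Q ≈ 267 W

Radial resistances (cylindrical: R_cond = ln(r_o/r_i)/(2πkL), R_conv = 1/(h·2πrL)):
R_cast iron pipe wall = ln(43.1/40)/(2π×46.8×17.4) = 1.459×10^-5 K/W
R_expanded polystyrene = ln(78.1/43.1)/(2π×0.0393×17.4) = 0.1384 K/W
R_glass-fibre batt = ln(108.1/78.1)/(2π×0.0404×17.4) = 0.0736 K/W
R_outer film = 1/(h_o·2πr_oL) = 1/(15×2π×0.1081×17.4) = 0.005641 K/W
R_total = 0.2176 K/W
Q = ΔT/R_total = 58/0.2176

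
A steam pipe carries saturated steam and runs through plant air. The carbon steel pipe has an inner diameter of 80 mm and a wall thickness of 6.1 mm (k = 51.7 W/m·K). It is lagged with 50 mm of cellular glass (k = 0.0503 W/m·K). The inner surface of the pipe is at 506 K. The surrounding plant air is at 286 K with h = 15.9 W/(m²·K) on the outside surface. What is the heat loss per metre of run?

q′ ≈ 90.6 W/m

Treating each annulus and film as a series resistance:
R_carbon steel pipe wall = ln(46.1/40)/(2π×51.7×1) = 4.369×10^-4 K/W
R_cellular glass = ln(96.1/46.1)/(2π×0.0503×1) = 2.324 K/W
R_outer film = 1/(h_o·2πr_oL) = 1/(15.9×2π×0.0961×1) = 0.1042 K/W
R_total = 2.429 K/W
Q = ΔT/R_total = 220/2.429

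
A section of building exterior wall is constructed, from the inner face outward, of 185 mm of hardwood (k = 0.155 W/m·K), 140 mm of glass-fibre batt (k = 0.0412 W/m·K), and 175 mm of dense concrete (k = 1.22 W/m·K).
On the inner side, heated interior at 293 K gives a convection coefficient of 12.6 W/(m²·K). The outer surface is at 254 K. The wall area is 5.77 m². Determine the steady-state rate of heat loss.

Q ≈ 46.7 W

Series thermal resistances:
R_inner film = 1/(h_i·A) = 1/(12.6×5.77) = 0.01375 K/W
R_hardwood = L/(kA) = 0.185/(0.155×5.77) = 0.2069 K/W
R_glass-fibre batt = L/(kA) = 0.14/(0.0412×5.77) = 0.5889 K/W
R_dense concrete = L/(kA) = 0.175/(1.22×5.77) = 0.02486 K/W
R_total = 0.8344 K/W
Q = ΔT / R_total = 39 / 0.8344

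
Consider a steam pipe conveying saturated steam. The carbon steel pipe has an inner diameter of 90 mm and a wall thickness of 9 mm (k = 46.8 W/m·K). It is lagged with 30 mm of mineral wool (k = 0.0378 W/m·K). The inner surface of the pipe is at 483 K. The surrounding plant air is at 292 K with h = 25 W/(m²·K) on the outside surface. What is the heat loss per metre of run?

Treating each annulus and film as a series resistance:
R_carbon steel pipe wall = ln(54/45)/(2π×46.8×1) = 6.2×10^-4 K/W
R_mineral wool = ln(84/54)/(2π×0.0378×1) = 1.86 K/W
R_outer film = 1/(h_o·2πr_oL) = 1/(25×2π×0.084×1) = 0.07579 K/W
R_total = 1.937 K/W
Q = ΔT/R_total = 191/1.937

q′ ≈ 98.6 W/m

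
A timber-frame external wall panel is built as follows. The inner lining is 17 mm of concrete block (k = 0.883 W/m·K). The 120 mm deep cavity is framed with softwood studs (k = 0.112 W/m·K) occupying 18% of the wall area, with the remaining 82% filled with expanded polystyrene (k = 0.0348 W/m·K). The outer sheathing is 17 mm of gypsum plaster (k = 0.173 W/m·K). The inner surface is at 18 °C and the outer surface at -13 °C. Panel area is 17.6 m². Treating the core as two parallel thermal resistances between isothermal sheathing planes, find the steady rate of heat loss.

Sheathing layers in series; stud and cavity paths in parallel between them.
R_inner = 0.017/(0.883×17.6) = 0.001094 K/W
R_stud  = 0.12/(0.112×0.18×17.6) = 0.3382 K/W
R_cav   = 0.12/(0.0348×0.82×17.6) = 0.2389 K/W
1/R_core = 1/R_stud + 1/R_cav → R_core = 0.14 K/W
R_outer = 0.017/(0.173×17.6) = 0.005583 K/W
R_total = 0.1467 K/W
Q = ΔT/R_total = 31/0.1467

Q ≈ 211 W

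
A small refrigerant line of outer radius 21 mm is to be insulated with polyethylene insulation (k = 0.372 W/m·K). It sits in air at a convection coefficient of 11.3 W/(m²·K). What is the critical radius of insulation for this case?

r_cr ≈ 32.9 mm

For a cylinder r_cr = k/h = 0.372/11.3
r_cr = 32.9 mm; since the bare radius (21 mm) is below r_cr, adding a thin layer of insulation will *increase* heat loss.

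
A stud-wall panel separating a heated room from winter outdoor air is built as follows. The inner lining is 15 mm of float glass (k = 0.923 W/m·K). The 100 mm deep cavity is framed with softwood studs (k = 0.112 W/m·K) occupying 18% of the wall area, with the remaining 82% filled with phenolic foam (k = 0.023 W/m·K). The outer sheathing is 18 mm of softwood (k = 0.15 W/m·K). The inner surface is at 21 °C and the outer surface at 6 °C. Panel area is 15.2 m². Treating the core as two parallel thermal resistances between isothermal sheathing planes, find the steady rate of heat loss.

Sheathing layers in series; stud and cavity paths in parallel between them.
R_inner = 0.015/(0.923×15.2) = 0.001069 K/W
R_stud  = 0.1/(0.112×0.18×15.2) = 0.3263 K/W
R_cav   = 0.1/(0.023×0.82×15.2) = 0.3488 K/W
1/R_core = 1/R_stud + 1/R_cav → R_core = 0.1686 K/W
R_outer = 0.018/(0.15×15.2) = 0.007895 K/W
R_total = 0.1776 K/W
Q = ΔT/R_total = 15/0.1776

Q ≈ 84.5 W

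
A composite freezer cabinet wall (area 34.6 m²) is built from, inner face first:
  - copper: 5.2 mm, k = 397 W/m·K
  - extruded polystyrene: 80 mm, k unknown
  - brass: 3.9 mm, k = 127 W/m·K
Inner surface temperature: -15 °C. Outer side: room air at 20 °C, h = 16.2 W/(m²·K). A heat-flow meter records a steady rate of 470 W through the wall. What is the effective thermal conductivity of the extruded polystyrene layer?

k ≈ 0.0318 W/(m·K)

Thermal resistances in series:
R_copper = L/(kA) = 0.0052/(397×34.6) = 3.786×10^-7 K/W
R_brass = L/(kA) = 0.0039/(127×34.6) = 8.875×10^-7 K/W
R_outer film = 1/(h_o·A) = 1/(16.2×34.6) = 0.001784 K/W
Sum of known resistances R_other = 0.001785 K/W
Total R = ΔT/Q = 35/470 = 0.07447 K/W
R_extruded polystyrene = R_total − R_other = 0.07268 K/W
k = L/(R·A) = 0.08/(0.07268×34.6)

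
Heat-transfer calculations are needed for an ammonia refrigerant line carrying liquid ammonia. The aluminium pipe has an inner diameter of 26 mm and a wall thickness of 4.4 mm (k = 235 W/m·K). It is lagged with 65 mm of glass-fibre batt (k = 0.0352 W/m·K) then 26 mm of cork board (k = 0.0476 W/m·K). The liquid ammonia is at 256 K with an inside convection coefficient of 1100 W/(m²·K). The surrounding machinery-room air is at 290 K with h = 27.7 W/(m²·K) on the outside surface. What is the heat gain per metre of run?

Cylindrical conduction, so R = ln(r₂/r₁)/(2πkL) per layer, in series:
R_inner film = 1/(h_i·2πr₁L) = 1/(1100×2π×0.013×1) = 0.01113 K/W
R_aluminium pipe wall = ln(17.4/13)/(2π×235×1) = 1.974×10^-4 K/W
R_glass-fibre batt = ln(82.4/17.4)/(2π×0.0352×1) = 7.031 K/W
R_cork board = ln(108.4/82.4)/(2π×0.0476×1) = 0.917 K/W
R_outer film = 1/(h_o·2πr_oL) = 1/(27.7×2π×0.1084×1) = 0.053 K/W
R_total = 8.013 K/W
Q = ΔT/R_total = 34/8.013

q′ ≈ 4.24 W/m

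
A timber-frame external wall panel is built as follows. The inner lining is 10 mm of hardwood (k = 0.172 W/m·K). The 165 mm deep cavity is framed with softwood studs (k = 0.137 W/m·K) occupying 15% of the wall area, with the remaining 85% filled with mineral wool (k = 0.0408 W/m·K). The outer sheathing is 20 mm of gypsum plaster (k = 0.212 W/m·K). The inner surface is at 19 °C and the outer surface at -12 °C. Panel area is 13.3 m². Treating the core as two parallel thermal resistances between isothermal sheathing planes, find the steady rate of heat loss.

Q ≈ 131 W

Sheathing layers in series; stud and cavity paths in parallel between them.
R_inner = 0.01/(0.172×13.3) = 0.004371 K/W
R_stud  = 0.165/(0.137×0.15×13.3) = 0.6037 K/W
R_cav   = 0.165/(0.0408×0.85×13.3) = 0.3577 K/W
1/R_core = 1/R_stud + 1/R_cav → R_core = 0.2246 K/W
R_outer = 0.02/(0.212×13.3) = 0.007093 K/W
R_total = 0.2361 K/W
Q = ΔT/R_total = 31/0.2361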